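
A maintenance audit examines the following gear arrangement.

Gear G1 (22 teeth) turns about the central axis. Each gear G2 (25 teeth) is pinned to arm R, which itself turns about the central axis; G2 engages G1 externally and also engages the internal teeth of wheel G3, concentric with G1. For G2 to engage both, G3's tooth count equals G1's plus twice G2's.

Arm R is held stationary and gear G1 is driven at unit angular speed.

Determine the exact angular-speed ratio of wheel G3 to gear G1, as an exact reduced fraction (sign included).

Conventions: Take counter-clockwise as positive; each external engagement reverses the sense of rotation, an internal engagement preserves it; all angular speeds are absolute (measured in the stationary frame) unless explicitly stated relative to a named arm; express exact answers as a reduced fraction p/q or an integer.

-11/36

topology: planetary set — G1 22T / G2 25T / G3 72T, arm = carrier (Willis)
ring teeth: 22 + 2·25 = 72
22(ω_sun−ω_arm) = −72(ω_ring−ω_arm),  ω_arm = 0, ω_sun = 1
ω_ring = 0 − (22/72)(1−0) = -11/36
ω_out/ω_in = -11/36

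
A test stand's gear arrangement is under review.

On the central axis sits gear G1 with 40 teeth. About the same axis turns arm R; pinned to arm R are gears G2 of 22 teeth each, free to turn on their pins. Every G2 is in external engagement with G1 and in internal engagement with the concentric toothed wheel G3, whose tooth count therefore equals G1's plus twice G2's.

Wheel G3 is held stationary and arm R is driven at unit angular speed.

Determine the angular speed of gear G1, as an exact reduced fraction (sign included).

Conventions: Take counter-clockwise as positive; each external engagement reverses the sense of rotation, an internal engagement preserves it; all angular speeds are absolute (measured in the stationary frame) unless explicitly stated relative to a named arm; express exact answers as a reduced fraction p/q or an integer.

31/10

topology: planetary set — G1 40T / G2 22T / G3 84T, arm = carrier (Willis)
ring teeth: 40 + 2·22 = 84
40(ω_sun−ω_arm) = −84(ω_ring−ω_arm),  ω_ring = 0, ω_arm = 1
ω_sun = 1 − (84/40)(0−1) = 31/10
exact speed ratio = 31/10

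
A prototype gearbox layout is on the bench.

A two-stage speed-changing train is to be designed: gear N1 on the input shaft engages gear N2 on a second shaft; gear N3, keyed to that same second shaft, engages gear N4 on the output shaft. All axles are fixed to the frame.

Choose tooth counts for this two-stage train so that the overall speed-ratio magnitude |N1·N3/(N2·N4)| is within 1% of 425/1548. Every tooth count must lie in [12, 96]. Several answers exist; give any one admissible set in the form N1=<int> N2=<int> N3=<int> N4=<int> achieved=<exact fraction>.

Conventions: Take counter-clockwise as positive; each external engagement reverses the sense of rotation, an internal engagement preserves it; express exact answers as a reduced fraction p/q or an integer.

N1=17 N2=18 N3=25 N4=86 achieved=425/1548

class = fixed-axis compound train [2-stage, 425/1548 wanted]
target = 425/1548 in lowest terms: an exact hit needs N1·N3 = k·425 and N2·N4 = k·1548 for one integer k, every count in [12, 96]; additionally prefer no 1:1 stage (N1 ≠ N2, N3 ≠ N4)
k = 1: N1·N3 = 425 = 17·25, N2·N4 = 1548 = 18·86
achieved = 17·25/(18·86) = 425/1548; |achieved − target| = 0 ≤ 17/6192 ✓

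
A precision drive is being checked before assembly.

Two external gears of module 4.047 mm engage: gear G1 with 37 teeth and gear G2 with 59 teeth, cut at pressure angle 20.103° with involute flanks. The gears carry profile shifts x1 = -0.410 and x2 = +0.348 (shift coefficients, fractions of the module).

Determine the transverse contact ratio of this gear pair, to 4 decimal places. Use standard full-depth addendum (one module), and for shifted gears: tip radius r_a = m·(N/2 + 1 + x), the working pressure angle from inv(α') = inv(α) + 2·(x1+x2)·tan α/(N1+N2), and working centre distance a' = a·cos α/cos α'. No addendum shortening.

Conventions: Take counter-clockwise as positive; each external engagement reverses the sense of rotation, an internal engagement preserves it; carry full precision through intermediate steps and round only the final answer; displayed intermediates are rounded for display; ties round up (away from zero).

class = single-mesh tooth geometry [involute pair 37T × 59T, m = 4.047]
base radii: r_b1 = 70.308170, r_b2 = 112.113028
tip radii: r_a1 = 77.257230, r_a2 = 124.841856
inv(α') = inv(20.103°) + 2·(-0.410+0.348)·tan α/(37+59) = 0.01467111  ⇒  α' = 19.89855°
a' = a·cos α / cos α' = 194.2560·cos 20.103°/cos 19.89855° = 194.003859
action lengths: √(r_a1²−r_b1²) = 32.022505, √(r_a2²−r_b2²) = 54.919560
base pitch p_b = π·m·cos α = 11.939439
CR = (32.022505 + 54.919560 − 194.003859·sin 19.89855°)/11.939439 = 1.751484
contact ratio ≈ 1.7515

1.7515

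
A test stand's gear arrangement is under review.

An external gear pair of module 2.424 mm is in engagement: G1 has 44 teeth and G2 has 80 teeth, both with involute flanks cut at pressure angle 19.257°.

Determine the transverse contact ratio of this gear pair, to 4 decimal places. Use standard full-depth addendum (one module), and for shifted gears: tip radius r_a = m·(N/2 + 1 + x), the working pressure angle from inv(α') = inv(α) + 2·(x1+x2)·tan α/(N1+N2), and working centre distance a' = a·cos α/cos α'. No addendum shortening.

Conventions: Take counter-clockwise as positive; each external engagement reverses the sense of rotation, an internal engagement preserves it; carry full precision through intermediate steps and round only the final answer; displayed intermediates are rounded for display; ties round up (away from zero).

1.8219

single-mesh involute tooth geometry (44T engaging 80T at module 2.424)
base radii: r_b1 = 50.344231, r_b2 = 91.534965
tip radii: r_a1 = 55.752000, r_a2 = 99.384000
no profile shift: α' = α, a' = a
action lengths: √(r_a1²−r_b1²) = 23.952952, √(r_a2²−r_b2²) = 38.710846
base pitch p_b = π·m·cos α = 7.189139
CR = (23.952952 + 38.710846 − 150.288000·sin 19.25700°)/7.189139 = 1.821903
contact ratio ≈ 1.8219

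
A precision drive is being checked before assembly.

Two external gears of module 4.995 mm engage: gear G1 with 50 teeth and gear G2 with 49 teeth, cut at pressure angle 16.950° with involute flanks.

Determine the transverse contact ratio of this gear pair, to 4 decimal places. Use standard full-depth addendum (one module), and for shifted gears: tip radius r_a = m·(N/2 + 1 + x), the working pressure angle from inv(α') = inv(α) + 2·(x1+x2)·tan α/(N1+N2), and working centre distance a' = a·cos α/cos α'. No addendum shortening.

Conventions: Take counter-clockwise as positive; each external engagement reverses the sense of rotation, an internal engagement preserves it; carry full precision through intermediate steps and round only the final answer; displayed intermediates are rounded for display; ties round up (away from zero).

1.9379

recognized (one external pair, fixed centres): single-mesh tooth geometry, m = 4.995, N1 = 50, N2 = 49
base radii: r_b1 = 119.450372, r_b2 = 117.061364
tip radii: r_a1 = 129.870000, r_a2 = 127.372500
no profile shift: α' = α, a' = a
action lengths: √(r_a1²−r_b1²) = 50.968869, √(r_a2²−r_b2²) = 50.203493
base pitch p_b = π·m·cos α = 15.010576
CR = (50.968869 + 50.203493 − 247.252500·sin 16.95000°)/15.010576 = 1.937907
contact ratio ≈ 1.9379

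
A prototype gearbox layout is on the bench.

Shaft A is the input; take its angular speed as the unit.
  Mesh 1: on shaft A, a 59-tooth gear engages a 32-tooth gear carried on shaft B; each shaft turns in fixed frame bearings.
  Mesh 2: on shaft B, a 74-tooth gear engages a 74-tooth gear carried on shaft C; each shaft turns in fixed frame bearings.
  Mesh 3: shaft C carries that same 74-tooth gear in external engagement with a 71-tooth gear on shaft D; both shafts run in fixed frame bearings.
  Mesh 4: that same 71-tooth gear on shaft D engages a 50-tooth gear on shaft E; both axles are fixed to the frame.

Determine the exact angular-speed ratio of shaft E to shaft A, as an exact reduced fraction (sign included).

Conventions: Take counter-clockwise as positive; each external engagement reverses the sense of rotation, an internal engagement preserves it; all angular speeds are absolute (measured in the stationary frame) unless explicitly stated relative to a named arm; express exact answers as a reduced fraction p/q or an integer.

class = fixed-axis compound train [4 meshes; 4 ratios multiply, 4 sense flips]
mesh 1 [59T→32T]: running ratio 59/32, sense −
mesh 2 [74T→74T]: running ratio 59/32, sense +
mesh 3 [74T→71T]: running ratio 2183/1136, sense −
mesh 4 [71T→50T]: running ratio 2183/800, sense +
ω_out/ω_in = 2183/800

2183/800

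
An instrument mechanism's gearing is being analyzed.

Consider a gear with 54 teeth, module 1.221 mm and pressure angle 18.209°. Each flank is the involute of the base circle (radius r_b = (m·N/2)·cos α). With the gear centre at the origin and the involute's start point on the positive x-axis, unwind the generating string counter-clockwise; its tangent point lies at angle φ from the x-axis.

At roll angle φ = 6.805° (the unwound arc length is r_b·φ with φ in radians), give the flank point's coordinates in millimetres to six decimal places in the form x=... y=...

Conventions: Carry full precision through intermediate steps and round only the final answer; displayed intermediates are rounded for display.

x=31.536209 y=0.017464

class = single-mesh tooth geometry [base-circle involute, m = 1.221, 54T]
pitch radius r_p = m·N/2 = 1.221·54/2 = 32.967000
base radius r_b = r_p·cos α = 32.967000·cos 18.209° = 31.316111
roll angle φ = 6.805° = 0.11876966 rad
x = r_b·(cos φ + φ·sin φ) = 31.536209
y = r_b·(sin φ − φ·cos φ) = 0.017464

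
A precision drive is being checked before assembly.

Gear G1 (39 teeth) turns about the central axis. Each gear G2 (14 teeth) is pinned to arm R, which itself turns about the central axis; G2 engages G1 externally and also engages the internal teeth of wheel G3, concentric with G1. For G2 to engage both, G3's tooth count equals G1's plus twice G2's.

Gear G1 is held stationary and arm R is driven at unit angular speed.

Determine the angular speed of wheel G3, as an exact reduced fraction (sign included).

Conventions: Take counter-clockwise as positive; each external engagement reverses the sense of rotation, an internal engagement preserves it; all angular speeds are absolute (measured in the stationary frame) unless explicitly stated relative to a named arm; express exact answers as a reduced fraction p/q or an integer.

class = planetary set [G3 = 39+2·14 = 67; Willis about the carrier]
ring teeth: 39 + 2·14 = 67
39(ω_sun−ω_arm) = −67(ω_ring−ω_arm),  ω_sun = 0, ω_arm = 1
ω_ring = 1 − (39/67)(0−1) = 106/67
exact speed ratio = 106/67

106/67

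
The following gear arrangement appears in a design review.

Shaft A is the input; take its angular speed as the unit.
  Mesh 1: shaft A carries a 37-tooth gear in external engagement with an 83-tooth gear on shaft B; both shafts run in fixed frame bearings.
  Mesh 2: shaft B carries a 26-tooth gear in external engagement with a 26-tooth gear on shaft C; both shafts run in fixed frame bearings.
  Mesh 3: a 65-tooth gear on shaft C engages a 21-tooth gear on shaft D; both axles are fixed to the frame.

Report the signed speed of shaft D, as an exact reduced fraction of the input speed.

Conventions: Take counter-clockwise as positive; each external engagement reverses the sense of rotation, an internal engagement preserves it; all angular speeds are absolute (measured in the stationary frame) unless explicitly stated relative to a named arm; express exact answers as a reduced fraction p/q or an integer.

3-mesh fixed-axis compound train (all bearings frame-fixed)
mesh 1 [37T→83T]: |ω|/ω_in = 1×37/83 = 37/83, sense flips to −
mesh 2 [26T→26T]: |ω|/ω_in = (37/83)×26/26 = 37/83, sense flips to +
mesh 3 [65T→21T]: |ω|/ω_in = (37/83)×65/21 = 2405/1743, sense flips to −
signed output speed (× input speed) = -2405/1743

-2405/1743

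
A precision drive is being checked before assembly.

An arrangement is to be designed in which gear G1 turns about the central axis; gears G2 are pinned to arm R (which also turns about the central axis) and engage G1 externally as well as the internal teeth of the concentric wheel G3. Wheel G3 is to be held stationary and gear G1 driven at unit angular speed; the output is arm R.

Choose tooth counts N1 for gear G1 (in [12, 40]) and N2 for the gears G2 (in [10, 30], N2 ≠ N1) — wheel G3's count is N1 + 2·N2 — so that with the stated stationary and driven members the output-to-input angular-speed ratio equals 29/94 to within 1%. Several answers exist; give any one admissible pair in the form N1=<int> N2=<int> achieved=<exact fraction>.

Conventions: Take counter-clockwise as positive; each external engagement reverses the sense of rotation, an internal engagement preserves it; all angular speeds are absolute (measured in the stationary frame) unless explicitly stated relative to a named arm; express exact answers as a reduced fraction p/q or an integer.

topology: planetary set — design target 29/94, arm = carrier (Willis)
Willis with ω_ring = 0: ω_arm/ω_sun = N1/(N1+N3); set equal to 29/94  ⇒  N3/N1 = 1/(29/94) − 1 = 65/29
N3 = N1 + 2·N2  ⇒  N2/N1 = (N3/N1 − 1)/2 = (65/29 − 1)/2 = 18/29
smallest multiple with N1 ≥ 12 and N2 ≥ 10: k = 1  ⇒  N1 = 1·29 = 29, N2 = 1·18 = 18 (N1 ≤ 40, N2 ≤ 30, N2 ≠ N1 ✓), N3 = 29 + 2·18 = 65
check: N1/(N1+N3) with N1 = 29, N3 = 65 gives 29/94; |achieved − target| = 0 ≤ 29/9400 ✓

N1=29 N2=18 achieved=29/94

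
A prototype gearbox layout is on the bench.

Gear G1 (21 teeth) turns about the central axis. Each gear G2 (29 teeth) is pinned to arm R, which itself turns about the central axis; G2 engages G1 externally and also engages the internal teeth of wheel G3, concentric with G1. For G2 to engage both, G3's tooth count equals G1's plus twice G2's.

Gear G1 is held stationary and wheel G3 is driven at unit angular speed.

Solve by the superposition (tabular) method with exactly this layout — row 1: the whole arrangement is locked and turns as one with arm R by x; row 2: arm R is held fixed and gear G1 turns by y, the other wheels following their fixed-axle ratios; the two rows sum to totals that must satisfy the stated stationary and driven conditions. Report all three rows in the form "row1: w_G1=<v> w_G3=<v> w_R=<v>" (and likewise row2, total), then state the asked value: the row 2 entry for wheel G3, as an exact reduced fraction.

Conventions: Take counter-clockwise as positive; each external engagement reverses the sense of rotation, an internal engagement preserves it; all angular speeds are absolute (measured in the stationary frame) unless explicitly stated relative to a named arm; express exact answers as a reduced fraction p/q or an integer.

row1: w_G1=79/100 w_G3=79/100 w_R=79/100
row2: w_G1=-79/100 w_G3=21/100 w_R=0
total: w_G1=0 w_G3=1 w_R=79/100
asked value: 21/100

class = planetary set [G3 = 21+2·29 = 79; Willis about the carrier]
row 1: whole set turns with the arm by x
row 2: sun turns y, ring = −(21/79)·y, arm 0
boundary: total ω_sun = x + y = 0 and total ω_ring = x − (21/79)·y = 1  ⇒  y = -79/100, x = 79/100
row 2 ring = −(21/79)·(-79/100) = 21/100
totals (row 1 + row 2): sun 79/100 + (-79/100) = 0, ring 79/100 + 21/100 = 1, arm 79/100 + 0 = 79/100
asked cell (row2, ring) = 21/100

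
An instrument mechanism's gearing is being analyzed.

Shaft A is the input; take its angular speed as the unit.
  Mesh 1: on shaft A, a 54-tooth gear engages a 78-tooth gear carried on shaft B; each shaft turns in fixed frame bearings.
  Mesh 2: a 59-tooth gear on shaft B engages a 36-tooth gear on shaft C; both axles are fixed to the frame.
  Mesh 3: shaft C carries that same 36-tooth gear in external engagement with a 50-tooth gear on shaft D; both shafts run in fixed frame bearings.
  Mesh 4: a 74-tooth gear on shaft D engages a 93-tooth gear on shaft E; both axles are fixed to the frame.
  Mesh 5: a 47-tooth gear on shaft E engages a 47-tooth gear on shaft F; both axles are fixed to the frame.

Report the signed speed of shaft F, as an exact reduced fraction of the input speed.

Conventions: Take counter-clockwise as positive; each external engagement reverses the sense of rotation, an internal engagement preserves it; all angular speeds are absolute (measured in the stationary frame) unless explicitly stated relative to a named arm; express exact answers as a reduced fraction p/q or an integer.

5-mesh fixed-axis compound train (all bearings frame-fixed)
mesh 1 [54T→78T]: |ω|/ω_in = 1×54/78 = 9/13, sense flips to −
mesh 2 [59T→36T]: |ω|/ω_in = (9/13)×59/36 = 59/52, sense flips to +
mesh 3 [36T→50T]: |ω|/ω_in = (59/52)×36/50 = 531/650, sense flips to −
mesh 4 [74T→93T]: |ω|/ω_in = (531/650)×74/93 = 6549/10075, sense flips to +
mesh 5 [47T→47T]: |ω|/ω_in = (6549/10075)×47/47 = 6549/10075, sense flips to −
signed output speed (× input speed) = -6549/10075

-6549/10075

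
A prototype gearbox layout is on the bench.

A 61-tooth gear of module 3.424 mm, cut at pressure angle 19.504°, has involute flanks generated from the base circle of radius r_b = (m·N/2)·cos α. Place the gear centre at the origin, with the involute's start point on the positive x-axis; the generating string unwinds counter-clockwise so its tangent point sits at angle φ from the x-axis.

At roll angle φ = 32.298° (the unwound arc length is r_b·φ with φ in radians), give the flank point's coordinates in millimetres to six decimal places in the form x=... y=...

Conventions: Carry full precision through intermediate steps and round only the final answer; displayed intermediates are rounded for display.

x=112.859089 y=5.693031

recognized (one wheel, involute flank): single-mesh tooth geometry, m = 3.424, N = 61
pitch radius r_p = m·N/2 = 3.424·61/2 = 104.432000
base radius r_b = r_p·cos α = 104.432000·cos 19.504° = 98.439502
roll angle φ = 32.298° = 0.56370644 rad
x = r_b·(cos φ + φ·sin φ) = 112.859089
y = r_b·(sin φ − φ·cos φ) = 5.693031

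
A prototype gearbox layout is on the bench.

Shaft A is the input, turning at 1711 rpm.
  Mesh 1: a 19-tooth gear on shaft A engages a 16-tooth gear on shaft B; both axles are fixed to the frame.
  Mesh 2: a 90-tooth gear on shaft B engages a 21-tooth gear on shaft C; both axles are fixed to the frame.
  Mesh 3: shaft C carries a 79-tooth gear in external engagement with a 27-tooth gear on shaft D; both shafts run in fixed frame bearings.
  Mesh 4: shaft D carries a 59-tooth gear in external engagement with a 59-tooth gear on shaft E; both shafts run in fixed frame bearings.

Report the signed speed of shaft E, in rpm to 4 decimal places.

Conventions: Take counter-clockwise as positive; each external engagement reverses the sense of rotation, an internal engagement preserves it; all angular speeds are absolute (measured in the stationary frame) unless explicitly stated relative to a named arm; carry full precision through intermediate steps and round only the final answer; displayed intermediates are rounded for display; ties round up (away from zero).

+25478.2837 rpm

class = fixed-axis compound train [4 meshes; 4 ratios multiply, 4 sense flips]
mesh 1 [19T→16T]: ω = 1711.0000×19/16 = 2031.8125 rpm, sense flips to −
mesh 2 [90T→21T]: ω = 2031.8125×90/21 = 8707.7679 rpm, sense flips to +
mesh 3 [79T→27T]: ω = 8707.7679×79/27 = 25478.2837 rpm, sense flips to −
mesh 4 [59T→59T]: ω = 25478.2837×59/59 = 25478.2837 rpm, sense flips to +
signed output speed = +25478.2837 rpm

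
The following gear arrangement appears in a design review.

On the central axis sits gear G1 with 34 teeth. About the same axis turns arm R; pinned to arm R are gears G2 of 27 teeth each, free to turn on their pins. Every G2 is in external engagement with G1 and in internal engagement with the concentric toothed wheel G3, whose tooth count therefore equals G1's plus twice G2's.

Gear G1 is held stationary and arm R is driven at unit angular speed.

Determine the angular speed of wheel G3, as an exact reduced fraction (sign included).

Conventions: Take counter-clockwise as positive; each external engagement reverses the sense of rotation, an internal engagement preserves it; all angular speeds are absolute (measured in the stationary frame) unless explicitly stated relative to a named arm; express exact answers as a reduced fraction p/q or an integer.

planetary set (34T centre, 27T on arm, 88T internal) — Willis relation
ring teeth: 34 + 2·27 = 88
34(ω_sun−ω_arm) = −88(ω_ring−ω_arm),  ω_sun = 0, ω_arm = 1
ω_ring = 1 − (34/88)(0−1) = 61/44
exact speed ratio = 61/44

61/44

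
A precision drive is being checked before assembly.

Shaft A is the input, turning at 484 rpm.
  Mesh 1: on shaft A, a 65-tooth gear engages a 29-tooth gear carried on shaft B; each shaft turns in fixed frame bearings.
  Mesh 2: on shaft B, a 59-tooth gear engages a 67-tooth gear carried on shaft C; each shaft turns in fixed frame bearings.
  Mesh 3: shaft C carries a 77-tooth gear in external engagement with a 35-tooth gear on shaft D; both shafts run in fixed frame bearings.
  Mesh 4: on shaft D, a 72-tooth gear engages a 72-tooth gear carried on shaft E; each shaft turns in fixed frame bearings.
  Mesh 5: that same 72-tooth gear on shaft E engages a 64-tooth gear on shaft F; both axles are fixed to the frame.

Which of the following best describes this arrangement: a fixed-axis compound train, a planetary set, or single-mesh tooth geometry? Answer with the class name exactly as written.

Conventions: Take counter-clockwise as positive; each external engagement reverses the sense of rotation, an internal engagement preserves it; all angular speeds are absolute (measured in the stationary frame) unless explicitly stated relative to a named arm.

fixed-axis compound train

topology: fixed-axis compound train — 5 meshes, A→F
classification: fixed-axis compound train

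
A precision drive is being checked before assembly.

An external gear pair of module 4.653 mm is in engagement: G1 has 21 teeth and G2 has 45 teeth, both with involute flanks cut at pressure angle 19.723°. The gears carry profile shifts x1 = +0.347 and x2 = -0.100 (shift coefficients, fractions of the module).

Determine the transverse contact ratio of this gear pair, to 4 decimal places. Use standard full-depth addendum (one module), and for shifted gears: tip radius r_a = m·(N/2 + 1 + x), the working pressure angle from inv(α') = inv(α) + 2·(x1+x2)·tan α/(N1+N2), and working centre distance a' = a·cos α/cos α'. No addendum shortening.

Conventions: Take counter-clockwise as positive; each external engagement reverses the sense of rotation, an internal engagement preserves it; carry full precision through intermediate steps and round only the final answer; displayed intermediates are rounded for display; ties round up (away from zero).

1.5722

recognized (one external pair, fixed centres): single-mesh tooth geometry, m = 4.653, N1 = 21, N2 = 45
base radii: r_b1 = 45.990341, r_b2 = 98.550730
tip radii: r_a1 = 55.124091, r_a2 = 108.880200
inv(α') = inv(19.723°) + 2·(+0.347-0.100)·tan α/(21+45) = 0.01695686  ⇒  α' = 20.84791°
a' = a·cos α / cos α' = 153.5490·cos 19.723°/cos 20.84791° = 154.667395
action lengths: √(r_a1²−r_b1²) = 30.390031, √(r_a2²−r_b2²) = 46.288784
base pitch p_b = π·m·cos α = 13.760278
CR = (30.390031 + 46.288784 − 154.667395·sin 20.84791°)/13.760278 = 1.572239
contact ratio ≈ 1.5722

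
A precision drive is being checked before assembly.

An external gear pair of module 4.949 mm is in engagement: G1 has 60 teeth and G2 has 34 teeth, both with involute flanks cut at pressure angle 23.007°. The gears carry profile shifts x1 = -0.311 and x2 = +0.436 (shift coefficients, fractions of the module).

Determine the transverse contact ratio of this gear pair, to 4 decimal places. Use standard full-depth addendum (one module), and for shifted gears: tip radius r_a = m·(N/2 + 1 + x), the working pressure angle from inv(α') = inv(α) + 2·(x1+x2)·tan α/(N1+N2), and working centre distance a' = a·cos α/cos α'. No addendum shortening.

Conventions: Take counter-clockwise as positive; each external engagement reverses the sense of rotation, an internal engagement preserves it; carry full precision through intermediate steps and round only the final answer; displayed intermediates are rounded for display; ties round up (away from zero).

class = single-mesh tooth geometry [involute pair 60T × 34T, m = 4.949]
base radii: r_b1 = 136.660267, r_b2 = 77.440818
tip radii: r_a1 = 151.879861, r_a2 = 91.239764
inv(α') = inv(23.007°) + 2·(-0.311+0.436)·tan α/(60+34) = 0.02420041  ⇒  α' = 23.35979°
a' = a·cos α / cos α' = 232.6030·cos 23.007°/cos 23.35979° = 233.217161
action lengths: √(r_a1²−r_b1²) = 66.268119, √(r_a2²−r_b2²) = 48.245355
base pitch p_b = π·m·cos α = 14.311030
CR = (66.268119 + 48.245355 − 233.217161·sin 23.35979°)/14.311030 = 1.540212
contact ratio ≈ 1.5402

1.5402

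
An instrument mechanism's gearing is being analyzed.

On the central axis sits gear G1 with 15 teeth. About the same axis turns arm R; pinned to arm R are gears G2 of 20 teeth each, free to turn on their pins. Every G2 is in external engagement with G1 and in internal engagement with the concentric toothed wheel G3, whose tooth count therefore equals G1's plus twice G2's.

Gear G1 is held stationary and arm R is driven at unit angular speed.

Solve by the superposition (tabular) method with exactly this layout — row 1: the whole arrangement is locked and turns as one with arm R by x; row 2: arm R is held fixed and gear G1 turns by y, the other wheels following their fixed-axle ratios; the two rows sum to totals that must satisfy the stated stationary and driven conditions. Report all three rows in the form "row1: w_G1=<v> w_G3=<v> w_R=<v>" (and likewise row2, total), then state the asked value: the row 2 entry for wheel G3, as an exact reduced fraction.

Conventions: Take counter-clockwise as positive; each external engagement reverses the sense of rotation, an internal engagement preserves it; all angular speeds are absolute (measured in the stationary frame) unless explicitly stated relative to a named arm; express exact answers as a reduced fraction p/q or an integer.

class = planetary set [G3 = 15+2·20 = 55; Willis about the carrier]
row 1: whole set turns with the arm by x
superposition row 2 [arm held]: sun y, ring −(15/55)·y, arm 0
boundary: total ω_sun = x + y = 0 and total ω_arm = x = 1  ⇒  y = -1, x = 1
row 2 ring = −(15/55)·(-1) = 3/11
totals (row 1 + row 2): sun 1 + (-1) = 0, ring 1 + 3/11 = 14/11, arm 1 + 0 = 1
asked cell (row2, ring) = 3/11

row1: w_G1=1 w_G3=1 w_R=1
row2: w_G1=-1 w_G3=3/11 w_R=0
total: w_G1=0 w_G3=14/11 w_R=1
asked value: 3/11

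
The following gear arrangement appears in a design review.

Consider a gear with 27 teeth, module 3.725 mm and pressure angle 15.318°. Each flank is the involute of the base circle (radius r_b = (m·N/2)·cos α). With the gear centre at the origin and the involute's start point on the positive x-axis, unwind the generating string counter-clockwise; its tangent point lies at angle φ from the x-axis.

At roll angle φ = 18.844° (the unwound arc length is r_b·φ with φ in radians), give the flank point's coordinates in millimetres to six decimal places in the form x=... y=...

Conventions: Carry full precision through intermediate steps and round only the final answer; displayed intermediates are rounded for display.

x=51.053641 y=0.568952

topology: single-mesh involute geometry — m = 3.725, N = 27
pitch radius r_p = m·N/2 = 3.725·27/2 = 50.287500
base radius r_b = r_p·cos α = 50.287500·cos 15.318° = 48.501010
roll angle φ = 18.844° = 0.32888984 rad
x = r_b·(cos φ + φ·sin φ) = 51.053641
y = r_b·(sin φ − φ·cos φ) = 0.568952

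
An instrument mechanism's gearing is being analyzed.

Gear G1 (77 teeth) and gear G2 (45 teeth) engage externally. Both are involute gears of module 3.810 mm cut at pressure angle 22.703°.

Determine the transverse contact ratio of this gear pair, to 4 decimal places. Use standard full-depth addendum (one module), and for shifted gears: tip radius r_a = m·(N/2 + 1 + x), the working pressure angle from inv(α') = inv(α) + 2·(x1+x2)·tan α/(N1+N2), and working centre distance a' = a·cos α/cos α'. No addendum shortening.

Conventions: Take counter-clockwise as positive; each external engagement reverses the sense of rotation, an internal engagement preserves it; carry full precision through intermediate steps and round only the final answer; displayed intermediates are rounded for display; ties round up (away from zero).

single-mesh involute tooth geometry (77T engaging 45T at module 3.810)
base radii: r_b1 = 135.319536, r_b2 = 79.082845
tip radii: r_a1 = 150.495000, r_a2 = 89.535000
no profile shift: α' = α, a' = a
action lengths: √(r_a1²−r_b1²) = 65.858700, √(r_a2²−r_b2²) = 41.981184
base pitch p_b = π·m·cos α = 11.042048
CR = (65.858700 + 41.981184 − 232.410000·sin 22.70300°)/11.042048 = 1.642832
contact ratio ≈ 1.6428

1.6428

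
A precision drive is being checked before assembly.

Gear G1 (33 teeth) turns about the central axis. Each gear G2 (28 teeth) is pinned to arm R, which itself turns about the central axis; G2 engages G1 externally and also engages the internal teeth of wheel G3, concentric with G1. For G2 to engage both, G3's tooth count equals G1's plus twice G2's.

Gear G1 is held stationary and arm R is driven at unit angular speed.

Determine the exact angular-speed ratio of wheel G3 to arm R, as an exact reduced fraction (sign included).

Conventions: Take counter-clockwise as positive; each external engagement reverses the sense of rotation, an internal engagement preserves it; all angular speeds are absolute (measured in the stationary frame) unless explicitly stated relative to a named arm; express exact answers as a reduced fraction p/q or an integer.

recognized (axles ride arm R): planetary set, 33/28/89 teeth
ring teeth: 33 + 2·28 = 89
33(ω_sun−ω_arm) = −89(ω_ring−ω_arm),  ω_sun = 0, ω_arm = 1
ω_ring = 1 − (33/89)(0−1) = 122/89
ω_out/ω_in = 122/89

122/89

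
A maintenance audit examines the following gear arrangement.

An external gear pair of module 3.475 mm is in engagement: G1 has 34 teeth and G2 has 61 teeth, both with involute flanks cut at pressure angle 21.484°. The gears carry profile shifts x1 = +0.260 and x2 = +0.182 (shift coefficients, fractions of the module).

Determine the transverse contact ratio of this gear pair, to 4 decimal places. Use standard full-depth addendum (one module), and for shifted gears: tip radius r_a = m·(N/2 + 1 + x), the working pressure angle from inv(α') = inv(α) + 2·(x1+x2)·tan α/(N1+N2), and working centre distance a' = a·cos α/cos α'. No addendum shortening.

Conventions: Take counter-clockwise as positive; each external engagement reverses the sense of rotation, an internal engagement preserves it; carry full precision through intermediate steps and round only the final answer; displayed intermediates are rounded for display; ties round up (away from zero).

topology: single-mesh involute geometry — m = 3.475, 34T/61T pair
base radii: r_b1 = 54.970462, r_b2 = 98.623476
tip radii: r_a1 = 63.453500, r_a2 = 110.094950
inv(α') = inv(21.484°) + 2·(+0.260+0.182)·tan α/(34+61) = 0.02228383  ⇒  α' = 22.75372°
a' = a·cos α / cos α' = 165.0625·cos 21.484°/cos 22.75372° = 166.556022
action lengths: √(r_a1²−r_b1²) = 31.695347, √(r_a2²−r_b2²) = 48.931667
base pitch p_b = π·m·cos α = 10.158518
CR = (31.695347 + 48.931667 − 166.556022·sin 22.75372°)/10.158518 = 1.595507
contact ratio ≈ 1.5955

1.5955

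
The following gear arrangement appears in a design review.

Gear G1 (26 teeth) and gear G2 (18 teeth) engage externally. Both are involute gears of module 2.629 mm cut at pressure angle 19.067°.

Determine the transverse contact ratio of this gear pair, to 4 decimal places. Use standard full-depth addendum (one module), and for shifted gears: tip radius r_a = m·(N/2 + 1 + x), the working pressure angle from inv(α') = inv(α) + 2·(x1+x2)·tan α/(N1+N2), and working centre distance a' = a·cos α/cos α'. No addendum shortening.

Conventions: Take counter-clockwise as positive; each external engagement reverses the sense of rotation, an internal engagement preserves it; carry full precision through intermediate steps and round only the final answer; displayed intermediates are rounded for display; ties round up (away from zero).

1.6104

recognized (one external pair, fixed centres): single-mesh tooth geometry, m = 2.629, N1 = 26, N2 = 18
base radii: r_b1 = 32.301955, r_b2 = 22.362892
tip radii: r_a1 = 36.806000, r_a2 = 26.290000
no profile shift: α' = α, a' = a
action lengths: √(r_a1²−r_b1²) = 17.642714, √(r_a2²−r_b2²) = 13.822633
base pitch p_b = π·m·cos α = 7.806122
CR = (17.642714 + 13.822633 − 57.838000·sin 19.06700°)/7.806122 = 1.610428
contact ratio ≈ 1.6104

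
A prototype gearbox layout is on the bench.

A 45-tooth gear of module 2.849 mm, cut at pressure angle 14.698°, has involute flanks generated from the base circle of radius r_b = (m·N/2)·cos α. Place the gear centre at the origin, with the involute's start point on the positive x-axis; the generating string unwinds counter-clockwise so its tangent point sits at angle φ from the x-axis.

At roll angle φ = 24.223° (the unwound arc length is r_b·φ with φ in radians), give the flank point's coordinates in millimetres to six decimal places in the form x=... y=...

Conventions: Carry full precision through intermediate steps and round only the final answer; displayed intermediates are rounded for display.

topology: single-mesh involute geometry — m = 2.849, N = 45
pitch radius r_p = m·N/2 = 2.849·45/2 = 64.102500
base radius r_b = r_p·cos α = 64.102500·cos 14.698° = 62.004849
roll angle φ = 24.223° = 0.42277110 rad
x = r_b·(cos φ + φ·sin φ) = 67.300924
y = r_b·(sin φ − φ·cos φ) = 1.534045

x=67.300924 y=1.534045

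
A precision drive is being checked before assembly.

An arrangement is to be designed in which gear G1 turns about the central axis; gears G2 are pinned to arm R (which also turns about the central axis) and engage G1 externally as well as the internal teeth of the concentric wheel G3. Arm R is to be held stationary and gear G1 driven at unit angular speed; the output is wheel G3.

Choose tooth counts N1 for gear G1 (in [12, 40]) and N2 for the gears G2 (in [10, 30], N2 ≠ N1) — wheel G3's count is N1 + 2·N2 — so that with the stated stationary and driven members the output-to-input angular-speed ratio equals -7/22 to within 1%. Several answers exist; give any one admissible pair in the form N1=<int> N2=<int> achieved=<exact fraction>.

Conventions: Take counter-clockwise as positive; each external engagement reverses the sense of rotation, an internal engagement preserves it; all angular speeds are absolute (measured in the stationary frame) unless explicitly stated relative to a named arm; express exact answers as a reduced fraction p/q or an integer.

design class (target -7/22): planetary set
Willis with ω_arm = 0: ω_ring/ω_sun = −N1/N3; set equal to -7/22  ⇒  N3/N1 = −1/(-7/22) = 22/7
N3 = N1 + 2·N2  ⇒  N2/N1 = (N3/N1 − 1)/2 = (22/7 − 1)/2 = 15/14
smallest multiple with N1 ≥ 12 and N2 ≥ 10: k = 1  ⇒  N1 = 1·14 = 14, N2 = 1·15 = 15 (N1 ≤ 40, N2 ≤ 30, N2 ≠ N1 ✓), N3 = 14 + 2·15 = 44
check: −N1/N3 with N1 = 14, N3 = 44 gives -7/22; |achieved − target| = 0 ≤ 7/2200 ✓

N1=14 N2=15 achieved=-7/22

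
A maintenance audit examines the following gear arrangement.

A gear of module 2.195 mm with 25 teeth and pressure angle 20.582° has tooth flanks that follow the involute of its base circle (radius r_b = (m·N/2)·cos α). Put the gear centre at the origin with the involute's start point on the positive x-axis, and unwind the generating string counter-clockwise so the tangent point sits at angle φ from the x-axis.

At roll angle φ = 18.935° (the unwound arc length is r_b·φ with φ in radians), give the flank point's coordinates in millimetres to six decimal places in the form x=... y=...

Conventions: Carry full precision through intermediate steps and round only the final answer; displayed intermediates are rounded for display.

recognized (one wheel, involute flank): single-mesh tooth geometry, m = 2.195, N = 25
pitch radius r_p = m·N/2 = 2.195·25/2 = 27.437500
base radius r_b = r_p·cos α = 27.437500·cos 20.582° = 25.686165
roll angle φ = 18.935° = 0.33047809 rad
x = r_b·(cos φ + φ·sin φ) = 27.050766
y = r_b·(sin φ − φ·cos φ) = 0.305672

x=27.050766 y=0.305672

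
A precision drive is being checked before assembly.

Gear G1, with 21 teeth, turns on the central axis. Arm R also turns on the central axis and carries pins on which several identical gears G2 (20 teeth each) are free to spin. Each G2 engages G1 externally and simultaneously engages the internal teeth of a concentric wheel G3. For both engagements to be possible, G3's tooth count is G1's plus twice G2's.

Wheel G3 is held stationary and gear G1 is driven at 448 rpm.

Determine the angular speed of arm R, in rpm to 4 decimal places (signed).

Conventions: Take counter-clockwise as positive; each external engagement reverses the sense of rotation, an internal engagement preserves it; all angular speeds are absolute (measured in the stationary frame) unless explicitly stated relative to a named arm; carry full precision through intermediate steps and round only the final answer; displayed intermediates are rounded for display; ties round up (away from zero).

recognized (axles ride arm R): planetary set, 21/20/61 teeth
normalise by the input: solve with ω_sun = 1, then scale by 448 rpm
ring teeth: 21 + 2·20 = 61
21(ω_sun−ω_arm) = −61(ω_ring−ω_arm),  ω_ring = 0, ω_sun = 1
21(1−ω_arm) = −61(0−ω_arm)  ⇒  82·ω_arm = 21  ⇒  ω_arm = 21/82
scale: ω_arm = 21/82 × 448 rpm = +114.7317 rpm

+114.7317 rpm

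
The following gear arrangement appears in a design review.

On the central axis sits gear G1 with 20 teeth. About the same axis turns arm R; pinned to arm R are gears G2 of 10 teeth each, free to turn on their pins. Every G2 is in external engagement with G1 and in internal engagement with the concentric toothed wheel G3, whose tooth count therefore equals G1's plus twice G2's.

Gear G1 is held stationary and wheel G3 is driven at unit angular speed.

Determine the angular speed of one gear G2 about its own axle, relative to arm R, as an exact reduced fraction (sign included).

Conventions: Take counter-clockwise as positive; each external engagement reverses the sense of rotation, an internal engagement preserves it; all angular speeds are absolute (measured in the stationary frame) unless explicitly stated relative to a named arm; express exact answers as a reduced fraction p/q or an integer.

4/3

planetary set (20T centre, 10T on arm, 40T internal) — Willis relation
ring teeth: 20 + 2·10 = 40
20(ω_sun−ω_arm) = −40(ω_ring−ω_arm),  ω_sun = 0, ω_ring = 1
20(0−ω_arm) = −40(1−ω_arm)  ⇒  60·ω_arm = 40  ⇒  ω_arm = 2/3
sun–planet mesh: 20·(0−2/3) = −10·(ω_p−ω_arm)  ⇒  ω_p−ω_arm = 4/3
exact speed ratio = 4/3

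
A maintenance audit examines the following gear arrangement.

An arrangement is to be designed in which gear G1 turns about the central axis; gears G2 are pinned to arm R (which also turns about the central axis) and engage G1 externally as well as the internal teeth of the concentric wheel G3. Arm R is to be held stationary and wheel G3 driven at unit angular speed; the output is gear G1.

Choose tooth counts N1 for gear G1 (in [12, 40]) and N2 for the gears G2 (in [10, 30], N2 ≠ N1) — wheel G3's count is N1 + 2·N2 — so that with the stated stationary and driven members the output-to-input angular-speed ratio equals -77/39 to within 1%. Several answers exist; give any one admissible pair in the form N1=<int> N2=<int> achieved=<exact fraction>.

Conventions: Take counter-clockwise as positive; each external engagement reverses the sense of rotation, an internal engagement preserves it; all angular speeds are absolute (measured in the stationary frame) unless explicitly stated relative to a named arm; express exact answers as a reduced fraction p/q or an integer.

planetary set to be sized for -77/39 (Willis relation)
Willis with ω_arm = 0: ω_sun/ω_ring = −N3/N1; set equal to -77/39  ⇒  N3/N1 = −(-77/39) = 77/39
N3 = N1 + 2·N2  ⇒  N2/N1 = (N3/N1 − 1)/2 = (77/39 − 1)/2 = 19/39
smallest multiple with N1 ≥ 12 and N2 ≥ 10: k = 1  ⇒  N1 = 1·39 = 39, N2 = 1·19 = 19 (N1 ≤ 40, N2 ≤ 30, N2 ≠ N1 ✓), N3 = 39 + 2·19 = 77
check: −N3/N1 with N1 = 39, N3 = 77 gives -77/39; |achieved − target| = 0 ≤ 77/3900 ✓

N1=39 N2=19 achieved=-77/39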